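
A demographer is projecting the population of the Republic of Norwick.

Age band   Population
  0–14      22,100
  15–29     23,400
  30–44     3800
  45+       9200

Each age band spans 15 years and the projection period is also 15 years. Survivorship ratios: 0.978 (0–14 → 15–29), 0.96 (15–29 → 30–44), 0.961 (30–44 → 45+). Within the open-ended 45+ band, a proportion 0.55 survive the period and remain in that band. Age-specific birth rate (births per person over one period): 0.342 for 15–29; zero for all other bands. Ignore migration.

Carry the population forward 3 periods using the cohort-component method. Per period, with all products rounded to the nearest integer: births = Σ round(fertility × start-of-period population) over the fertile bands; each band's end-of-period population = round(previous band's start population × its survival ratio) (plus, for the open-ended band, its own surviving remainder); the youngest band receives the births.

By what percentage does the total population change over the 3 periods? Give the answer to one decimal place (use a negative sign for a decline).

-11.3

After projecting period 1:
Births: 23400 * 0.342 = 8003
15–29: 22100 * 0.978 = 21614
30–44: 23400 * 0.96 = 22464
45+: 3800 * 0.961 + 9200 * 0.55 = 3652 + 5060 = 8712
Giving 8003 / 21614 / 22464 / 8712.
After projecting period 2:
Births: 21614 * 0.342 = 7392
15–29: 8003 * 0.978 = 7827
30–44: 21614 * 0.96 = 20749
45+: 22464 * 0.961 + 8712 * 0.55 = 21588 + 4792 = 26380
Giving 7392 / 7827 / 20749 / 26380.
After projecting period 3:
Births: 7827 * 0.342 = 2677
15–29: 7392 * 0.978 = 7229
30–44: 7827 * 0.96 = 7514
45+: 20749 * 0.961 + 26380 * 0.55 = 19940 + 14509 = 34449
Giving 2677 / 7229 / 7514 / 34449.
Total: 58500 → 51869; change = -6631; percentage change = -11.3%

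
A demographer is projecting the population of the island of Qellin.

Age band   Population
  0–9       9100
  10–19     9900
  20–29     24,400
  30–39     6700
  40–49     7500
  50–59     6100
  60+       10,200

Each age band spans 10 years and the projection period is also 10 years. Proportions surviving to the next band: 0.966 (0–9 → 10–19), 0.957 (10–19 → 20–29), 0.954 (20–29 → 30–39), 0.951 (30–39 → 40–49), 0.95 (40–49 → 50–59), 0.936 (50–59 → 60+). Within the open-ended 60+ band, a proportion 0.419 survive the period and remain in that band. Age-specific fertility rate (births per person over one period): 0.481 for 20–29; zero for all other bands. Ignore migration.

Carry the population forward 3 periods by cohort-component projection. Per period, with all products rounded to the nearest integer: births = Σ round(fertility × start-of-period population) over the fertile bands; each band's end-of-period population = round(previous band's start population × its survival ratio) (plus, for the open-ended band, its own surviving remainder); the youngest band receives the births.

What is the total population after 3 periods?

67163

Call the bands 1 to 7, youngest first.
After projecting period 1:
Births: 24400 × 0.481 = 11736
Band 2: 9100 × 0.966 = 8791
Band 3: 9900 × 0.957 = 9474
Band 4: 24400 × 0.954 = 23278
Band 5: 6700 × 0.951 = 6372
Band 6: 7500 × 0.95 = 7125
Band 7: 6100 × 0.936 + 10200 × 0.419 = 5710 + 4274 = 9984
Giving 11736 / 8791 / 9474 / 23278 / 6372 / 7125 / 9984.
After projecting period 2:
Births: 9474 × 0.481 = 4557
Band 2: 11736 × 0.966 = 11337
Band 3: 8791 × 0.957 = 8413
Band 4: 9474 × 0.954 = 9038
Band 5: 23278 × 0.951 = 22137
Band 6: 6372 × 0.95 = 6053
Band 7: 7125 × 0.936 + 9984 × 0.419 = 6669 + 4183 = 10852
Giving 4557 / 11337 / 8413 / 9038 / 22137 / 6053 / 10852.
After projecting period 3:
Births: 8413 × 0.481 = 4047
Band 2: 4557 × 0.966 = 4402
Band 3: 11337 × 0.957 = 10850
Band 4: 8413 × 0.954 = 8026
Band 5: 9038 × 0.951 = 8595
Band 6: 22137 × 0.95 = 21030
Band 7: 6053 × 0.936 + 10852 × 0.419 = 5666 + 4547 = 10213
Giving 4047 / 4402 / 10850 / 8026 / 8595 / 21030 / 10213.
Total after period 3: 4047 + 4402 + 10850 + 8026 + 8595 + 21030 + 10213 = 67163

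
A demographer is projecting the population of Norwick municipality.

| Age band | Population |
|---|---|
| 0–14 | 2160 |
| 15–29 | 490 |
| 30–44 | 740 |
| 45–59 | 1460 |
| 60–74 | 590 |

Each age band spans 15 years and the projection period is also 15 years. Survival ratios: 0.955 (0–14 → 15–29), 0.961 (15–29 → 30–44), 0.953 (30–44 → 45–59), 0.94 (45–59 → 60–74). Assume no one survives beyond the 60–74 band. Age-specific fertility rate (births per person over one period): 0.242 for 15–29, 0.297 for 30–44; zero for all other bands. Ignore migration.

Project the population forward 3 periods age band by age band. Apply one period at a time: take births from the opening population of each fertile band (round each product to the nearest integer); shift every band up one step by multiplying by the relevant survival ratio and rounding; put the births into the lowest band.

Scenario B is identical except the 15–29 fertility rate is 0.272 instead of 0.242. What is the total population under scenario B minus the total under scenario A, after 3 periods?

86

— Period 1 —
Births: 490 × 0.242 = 119, 740 × 0.297 = 220 ⇒ total 339
15–29: 2160 × 0.955 = 2063
30–44: 490 × 0.961 = 471
45–59: 740 × 0.953 = 705
60–74: 1460 × 0.94 = 1372
Population now: 0–14=339, 15–29=2063, 30–44=471, 45–59=705, 60–74=1372
— Period 2 —
Births: 2063 × 0.242 = 499, 471 × 0.297 = 140 ⇒ total 639
15–29: 339 × 0.955 = 324
30–44: 2063 × 0.961 = 1983
45–59: 471 × 0.953 = 449
60–74: 705 × 0.94 = 663
Population now: 0–14=639, 15–29=324, 30–44=1983, 45–59=449, 60–74=663
— Period 3 —
Births: 324 × 0.242 = 78, 1983 × 0.297 = 589 ⇒ total 667
15–29: 639 × 0.955 = 610
30–44: 324 × 0.961 = 311
45–59: 1983 × 0.953 = 1890
60–74: 449 × 0.94 = 422
Population now: 0–14=667, 15–29=610, 30–44=311, 45–59=1890, 60–74=422
Scenario A total after 3 periods: 3900
Scenario B projection —
— Period 1 —
Births: 490 × 0.272 = 133, 740 × 0.297 = 220 ⇒ total 353
15–29: 2160 × 0.955 = 2063
30–44: 490 × 0.961 = 471
45–59: 740 × 0.953 = 705
60–74: 1460 × 0.94 = 1372
Population now: 0–14=353, 15–29=2063, 30–44=471, 45–59=705, 60–74=1372
— Period 2 —
Births: 2063 × 0.272 = 561, 471 × 0.297 = 140 ⇒ total 701
15–29: 353 × 0.955 = 337
30–44: 2063 × 0.961 = 1983
45–59: 471 × 0.953 = 449
60–74: 705 × 0.94 = 663
Population now: 0–14=701, 15–29=337, 30–44=1983, 45–59=449, 60–74=663
— Period 3 —
Births: 337 × 0.272 = 92, 1983 × 0.297 = 589 ⇒ total 681
15–29: 701 × 0.955 = 669
30–44: 337 × 0.961 = 324
45–59: 1983 × 0.953 = 1890
60–74: 449 × 0.94 = 422
Population now: 0–14=681, 15–29=669, 30–44=324, 45–59=1890, 60–74=422
Scenario B total after 3 periods: 3986
Difference B − A = 3986 − 3900 = 86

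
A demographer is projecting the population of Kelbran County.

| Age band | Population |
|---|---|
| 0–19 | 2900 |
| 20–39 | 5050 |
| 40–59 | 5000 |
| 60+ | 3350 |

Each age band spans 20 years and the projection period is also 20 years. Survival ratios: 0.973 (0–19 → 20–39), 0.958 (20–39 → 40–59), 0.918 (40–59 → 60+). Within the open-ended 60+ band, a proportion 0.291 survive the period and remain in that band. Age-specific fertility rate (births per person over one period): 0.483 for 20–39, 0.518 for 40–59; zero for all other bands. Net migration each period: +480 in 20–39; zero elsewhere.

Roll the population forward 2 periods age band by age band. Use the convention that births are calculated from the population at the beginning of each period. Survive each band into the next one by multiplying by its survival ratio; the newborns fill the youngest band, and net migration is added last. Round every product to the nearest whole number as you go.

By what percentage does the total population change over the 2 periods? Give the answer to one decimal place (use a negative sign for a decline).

(Bands numbered youngest = 1 to oldest = 4.)
[period 1]
Births: 5050 × 0.483 = 2439  |  5000 × 0.518 = 2590 — total 5029
Band 2: 2900 × 0.973 = 2822
Band 3: 5050 × 0.958 = 4838
Band 4: 5000 × 0.918 + 3350 × 0.291 = 4590 + 975 = 5565
Net migration: Band 2 + 480 → 3302
Population now: 0–19=5029, 20–39=3302, 40–59=4838, 60+=5565
[period 2]
Births: 3302 × 0.483 = 1595  |  4838 × 0.518 = 2506 — total 4101
Band 2: 5029 × 0.973 = 4893
Band 3: 3302 × 0.958 = 3163
Band 4: 4838 × 0.918 + 5565 × 0.291 = 4441 + 1619 = 6060
Net migration: Band 2 + 480 → 5373
Population now: 0–19=4101, 20–39=5373, 40–59=3163, 60+=6060
Total: 16300 → 18697; change = 2397; percentage change = 14.7%

14.7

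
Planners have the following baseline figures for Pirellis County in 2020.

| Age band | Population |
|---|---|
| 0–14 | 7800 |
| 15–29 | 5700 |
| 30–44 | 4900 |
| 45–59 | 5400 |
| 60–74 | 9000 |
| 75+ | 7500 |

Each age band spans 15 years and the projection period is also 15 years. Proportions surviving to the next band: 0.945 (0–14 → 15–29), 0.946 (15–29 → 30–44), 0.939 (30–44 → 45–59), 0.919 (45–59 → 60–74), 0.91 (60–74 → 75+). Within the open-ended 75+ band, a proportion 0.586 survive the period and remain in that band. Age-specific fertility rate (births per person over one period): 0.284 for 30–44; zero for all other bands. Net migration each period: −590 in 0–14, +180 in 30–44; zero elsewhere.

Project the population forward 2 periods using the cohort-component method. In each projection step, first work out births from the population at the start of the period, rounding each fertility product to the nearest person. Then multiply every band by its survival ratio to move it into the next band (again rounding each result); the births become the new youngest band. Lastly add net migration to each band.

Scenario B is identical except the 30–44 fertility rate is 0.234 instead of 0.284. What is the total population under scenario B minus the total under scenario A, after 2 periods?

(Groups numbered youngest = 1 to oldest = 6.)
— Period 1 —
Births: 4900 × 0.284 = 1392
Group 2: 7800 × 0.945 = 7371
Group 3: 5700 × 0.946 = 5392
Group 4: 4900 × 0.939 = 4601
Group 5: 5400 × 0.919 = 4963
Group 6: 9000 × 0.91 + 7500 × 0.586 = 8190 + 4395 = 12585
Net migration: Group 1 − 590 → 802; Group 3 + 180 → 5572
Population now: 0–14=802, 15–29=7371, 30–44=5572, 45–59=4601, 60–74=4963, 75+=12585
— Period 2 —
Births: 5572 × 0.284 = 1582
Group 2: 802 × 0.945 = 758
Group 3: 7371 × 0.946 = 6973
Group 4: 5572 × 0.939 = 5232
Group 5: 4601 × 0.919 = 4228
Group 6: 4963 × 0.91 + 12585 × 0.586 = 4516 + 7375 = 11891
Net migration: Group 1 − 590 → 992; Group 3 + 180 → 7153
Population now: 0–14=992, 15–29=758, 30–44=7153, 45–59=5232, 60–74=4228, 75+=11891
Scenario A total after 2 periods: 30254
Scenario B projection —
— Period 1 —
Births: 4900 × 0.234 = 1147
Group 2: 7800 × 0.945 = 7371
Group 3: 5700 × 0.946 = 5392
Group 4: 4900 × 0.939 = 4601
Group 5: 5400 × 0.919 = 4963
Group 6: 9000 × 0.91 + 7500 × 0.586 = 8190 + 4395 = 12585
Net migration: Group 1 − 590 → 557; Group 3 + 180 → 5572
Population now: 0–14=557, 15–29=7371, 30–44=5572, 45–59=4601, 60–74=4963, 75+=12585
— Period 2 —
Births: 5572 × 0.234 = 1304
Group 2: 557 × 0.945 = 526
Group 3: 7371 × 0.946 = 6973
Group 4: 5572 × 0.939 = 5232
Group 5: 4601 × 0.919 = 4228
Group 6: 4963 × 0.91 + 12585 × 0.586 = 4516 + 7375 = 11891
Net migration: Group 1 − 590 → 714; Group 3 + 180 → 7153
Population now: 0–14=714, 15–29=526, 30–44=7153, 45–59=5232, 60–74=4228, 75+=11891
Scenario B total after 2 periods: 29744
Difference B − A = 29744 − 30254 = -510

-510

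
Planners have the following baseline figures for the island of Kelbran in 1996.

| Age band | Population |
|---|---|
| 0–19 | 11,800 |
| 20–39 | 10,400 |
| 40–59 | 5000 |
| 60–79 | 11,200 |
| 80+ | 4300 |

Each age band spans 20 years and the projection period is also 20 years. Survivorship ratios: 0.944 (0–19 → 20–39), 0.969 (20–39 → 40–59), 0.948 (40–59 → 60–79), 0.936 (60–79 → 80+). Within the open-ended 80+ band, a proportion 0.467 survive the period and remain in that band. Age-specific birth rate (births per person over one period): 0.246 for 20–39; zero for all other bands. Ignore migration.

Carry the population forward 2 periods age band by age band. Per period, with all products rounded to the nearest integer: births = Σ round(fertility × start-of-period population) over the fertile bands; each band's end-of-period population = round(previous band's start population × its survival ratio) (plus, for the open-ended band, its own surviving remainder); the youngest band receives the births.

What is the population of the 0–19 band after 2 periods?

2740

Period 1.
Births: 10400 × 0.246 = 2558
20–39: 11800 × 0.944 = 11139
40–59: 10400 × 0.969 = 10078
60–79: 5000 × 0.948 = 4740
80+: 11200 × 0.936 + 4300 × 0.467 = 10483 + 2008 = 12491
→ [2558, 11139, 10078, 4740, 12491]
Period 2.
Births: 11139 × 0.246 = 2740
20–39: 2558 × 0.944 = 2415
40–59: 11139 × 0.969 = 10794
60–79: 10078 × 0.948 = 9554
80+: 4740 × 0.936 + 12491 × 0.467 = 4437 + 5833 = 10270
→ [2740, 2415, 10794, 9554, 10270]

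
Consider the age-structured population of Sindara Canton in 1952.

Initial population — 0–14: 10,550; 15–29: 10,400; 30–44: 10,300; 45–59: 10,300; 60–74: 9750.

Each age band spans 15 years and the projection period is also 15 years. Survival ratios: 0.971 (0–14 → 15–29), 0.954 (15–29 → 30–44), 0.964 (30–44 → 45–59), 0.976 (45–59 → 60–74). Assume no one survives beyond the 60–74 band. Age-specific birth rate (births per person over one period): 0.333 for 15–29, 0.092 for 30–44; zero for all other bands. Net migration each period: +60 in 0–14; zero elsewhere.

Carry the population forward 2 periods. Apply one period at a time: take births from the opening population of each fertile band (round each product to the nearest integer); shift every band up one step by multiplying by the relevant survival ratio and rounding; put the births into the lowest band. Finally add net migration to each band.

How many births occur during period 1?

4411

Let band 1 be 0–14 through band 5 = 60–74.
[period 1]
Births: 10400 * 0.333 = 3463 ; 10300 * 0.092 = 948 ⇒ total 4411
Band 2: 10550 * 0.971 = 10244
Band 3: 10400 * 0.954 = 9922
Band 4: 10300 * 0.964 = 9929
Band 5: 10300 * 0.976 = 10053
Net migration: Band 1 + 60 → 4471
Giving 4471 / 10244 / 9922 / 9929 / 10053.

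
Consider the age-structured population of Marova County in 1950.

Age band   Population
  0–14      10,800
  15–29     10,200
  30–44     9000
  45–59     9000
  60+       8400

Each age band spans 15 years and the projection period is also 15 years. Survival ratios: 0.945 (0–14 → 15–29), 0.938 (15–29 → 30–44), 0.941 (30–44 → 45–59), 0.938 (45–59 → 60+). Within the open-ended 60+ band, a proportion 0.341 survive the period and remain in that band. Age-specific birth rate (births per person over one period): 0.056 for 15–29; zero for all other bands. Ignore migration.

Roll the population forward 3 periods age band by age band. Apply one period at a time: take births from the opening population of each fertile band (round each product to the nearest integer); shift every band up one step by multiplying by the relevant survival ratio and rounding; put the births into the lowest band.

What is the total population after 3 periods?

22554

Period 1.
Births: 10200 × 0.056 = 571
15–29: 10800 × 0.945 = 10206
30–44: 10200 × 0.938 = 9568
45–59: 9000 × 0.941 = 8469
60+: 9000 × 0.938 + 8400 × 0.341 = 8442 + 2864 = 11306
Population now: 0–14=571, 15–29=10206, 30–44=9568, 45–59=8469, 60+=11306
Period 2.
Births: 10206 × 0.056 = 572
15–29: 571 × 0.945 = 540
30–44: 10206 × 0.938 = 9573
45–59: 9568 × 0.941 = 9003
60+: 8469 × 0.938 + 11306 × 0.341 = 7944 + 3855 = 11799
Population now: 0–14=572, 15–29=540, 30–44=9573, 45–59=9003, 60+=11799
Period 3.
Births: 540 × 0.056 = 30
15–29: 572 × 0.945 = 541
30–44: 540 × 0.938 = 507
45–59: 9573 × 0.941 = 9008
60+: 9003 × 0.938 + 11799 × 0.341 = 8445 + 4023 = 12468
Population now: 0–14=30, 15–29=541, 30–44=507, 45–59=9008, 60+=12468
Total after period 3: 30 + 541 + 507 + 9008 + 12468 = 22554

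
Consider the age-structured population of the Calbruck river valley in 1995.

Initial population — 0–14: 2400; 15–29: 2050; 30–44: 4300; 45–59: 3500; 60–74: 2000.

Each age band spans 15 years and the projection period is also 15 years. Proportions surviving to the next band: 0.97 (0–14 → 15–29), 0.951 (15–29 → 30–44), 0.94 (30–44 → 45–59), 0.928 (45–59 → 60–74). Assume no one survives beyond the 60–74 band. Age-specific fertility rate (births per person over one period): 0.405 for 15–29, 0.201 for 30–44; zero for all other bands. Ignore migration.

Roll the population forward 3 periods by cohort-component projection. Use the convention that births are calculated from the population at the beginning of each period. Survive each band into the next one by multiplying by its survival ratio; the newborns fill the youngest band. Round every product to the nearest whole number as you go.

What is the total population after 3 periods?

Numbering the groups 1..5 from youngest to oldest:
After projecting period 1:
Births: 2050 × 0.405 = 830 ; 4300 × 0.201 = 864 → 1694
Group 2: 2400 × 0.97 = 2328
Group 3: 2050 × 0.951 = 1950
Group 4: 4300 × 0.94 = 4042
Group 5: 3500 × 0.928 = 3248
Giving 1694 / 2328 / 1950 / 4042 / 3248.
After projecting period 2:
Births: 2328 × 0.405 = 943 ; 1950 × 0.201 = 392 → 1335
Group 2: 1694 × 0.97 = 1643
Group 3: 2328 × 0.951 = 2214
Group 4: 1950 × 0.94 = 1833
Group 5: 4042 × 0.928 = 3751
Giving 1335 / 1643 / 2214 / 1833 / 3751.
After projecting period 3:
Births: 1643 × 0.405 = 665 ; 2214 × 0.201 = 445 → 1110
Group 2: 1335 × 0.97 = 1295
Group 3: 1643 × 0.951 = 1562
Group 4: 2214 × 0.94 = 2081
Group 5: 1833 × 0.928 = 1701
Giving 1110 / 1295 / 1562 / 2081 / 1701.
Total after period 3: 1110 + 1295 + 1562 + 2081 + 1701 = 7749

7749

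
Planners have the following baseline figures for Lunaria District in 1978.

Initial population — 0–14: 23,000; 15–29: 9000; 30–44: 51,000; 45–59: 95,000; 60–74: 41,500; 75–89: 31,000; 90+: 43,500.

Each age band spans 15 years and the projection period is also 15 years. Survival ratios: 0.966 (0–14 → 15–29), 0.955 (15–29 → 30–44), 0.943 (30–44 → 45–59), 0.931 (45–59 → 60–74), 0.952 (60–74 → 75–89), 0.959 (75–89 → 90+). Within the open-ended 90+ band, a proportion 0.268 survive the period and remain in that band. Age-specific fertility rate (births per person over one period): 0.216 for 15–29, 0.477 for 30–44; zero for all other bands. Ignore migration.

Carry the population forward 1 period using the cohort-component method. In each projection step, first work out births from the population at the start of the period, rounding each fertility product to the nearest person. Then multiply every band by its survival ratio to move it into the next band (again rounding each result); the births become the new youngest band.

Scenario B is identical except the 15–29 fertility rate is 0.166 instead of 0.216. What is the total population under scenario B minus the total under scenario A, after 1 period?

-450

After projecting period 1:
Births: 9000 * 0.216 = 1944, 51000 * 0.477 = 24327 ⇒ total 26271
15–29: 23000 * 0.966 = 22218
30–44: 9000 * 0.955 = 8595
45–59: 51000 * 0.943 = 48093
60–74: 95000 * 0.931 = 88445
75–89: 41500 * 0.952 = 39508
90+: 31000 * 0.959 + 43500 * 0.268 = 29729 + 11658 = 41387
→ [26271, 22218, 8595, 48093, 88445, 39508, 41387]
Scenario A total after 1 period: 274517
Scenario B projection —
After projecting period 1:
Births: 9000 * 0.166 = 1494, 51000 * 0.477 = 24327 ⇒ total 25821
15–29: 23000 * 0.966 = 22218
30–44: 9000 * 0.955 = 8595
45–59: 51000 * 0.943 = 48093
60–74: 95000 * 0.931 = 88445
75–89: 41500 * 0.952 = 39508
90+: 31000 * 0.959 + 43500 * 0.268 = 29729 + 11658 = 41387
→ [25821, 22218, 8595, 48093, 88445, 39508, 41387]
Scenario B total after 1 period: 274067
Difference B − A = 274067 − 274517 = -450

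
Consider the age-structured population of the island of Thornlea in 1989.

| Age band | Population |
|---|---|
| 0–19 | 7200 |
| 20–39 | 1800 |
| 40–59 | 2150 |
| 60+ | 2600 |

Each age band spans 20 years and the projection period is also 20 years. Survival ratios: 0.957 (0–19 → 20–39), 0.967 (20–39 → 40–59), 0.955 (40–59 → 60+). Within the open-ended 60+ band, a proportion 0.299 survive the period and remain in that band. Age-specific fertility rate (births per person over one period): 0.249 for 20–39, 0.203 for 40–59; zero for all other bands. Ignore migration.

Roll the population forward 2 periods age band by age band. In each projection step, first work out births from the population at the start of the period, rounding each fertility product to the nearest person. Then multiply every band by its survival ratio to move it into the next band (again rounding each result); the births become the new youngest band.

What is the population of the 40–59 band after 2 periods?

6663

Let group 1 be 0–19 through group 4 = 60+.
Period 1.
Births: 1800 × 0.249 = 448 ; 2150 × 0.203 = 436 → total 884
Group 2: 7200 × 0.957 = 6890
Group 3: 1800 × 0.967 = 1741
Group 4: 2150 × 0.955 + 2600 × 0.299 = 2053 + 777 = 2830
→ [884, 6890, 1741, 2830]
Period 2.
Births: 6890 × 0.249 = 1716 ; 1741 × 0.203 = 353 → total 2069
Group 2: 884 × 0.957 = 846
Group 3: 6890 × 0.967 = 6663
Group 4: 1741 × 0.955 + 2830 × 0.299 = 1663 + 846 = 2509
→ [2069, 846, 6663, 2509]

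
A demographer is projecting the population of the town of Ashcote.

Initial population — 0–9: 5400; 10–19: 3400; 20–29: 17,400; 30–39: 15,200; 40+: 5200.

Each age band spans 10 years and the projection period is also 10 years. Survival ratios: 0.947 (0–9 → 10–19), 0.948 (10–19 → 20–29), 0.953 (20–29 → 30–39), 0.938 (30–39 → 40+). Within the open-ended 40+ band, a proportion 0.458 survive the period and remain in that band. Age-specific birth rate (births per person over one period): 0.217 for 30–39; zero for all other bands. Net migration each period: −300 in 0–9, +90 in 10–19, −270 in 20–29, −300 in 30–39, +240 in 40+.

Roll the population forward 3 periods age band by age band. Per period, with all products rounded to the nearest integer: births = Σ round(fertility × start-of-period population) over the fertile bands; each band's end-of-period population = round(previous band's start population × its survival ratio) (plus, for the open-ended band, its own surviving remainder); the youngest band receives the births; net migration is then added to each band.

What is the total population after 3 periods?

23293

(Groups numbered youngest = 1 to oldest = 5.)
After projecting period 1:
Births: 15200 * 0.217 = 3298
Group 2: 5400 * 0.947 = 5114
Group 3: 3400 * 0.948 = 3223
Group 4: 17400 * 0.953 = 16582
Group 5: 15200 * 0.938 + 5200 * 0.458 = 14258 + 2382 = 16640
Net migration: Group 1 − 300 → 2998; Group 2 + 90 → 5204; Group 3 − 270 → 2953; Group 4 − 300 → 16282; Group 5 + 240 → 16880
Giving 2998 / 5204 / 2953 / 16282 / 16880.
After projecting period 2:
Births: 16282 * 0.217 = 3533
Group 2: 2998 * 0.947 = 2839
Group 3: 5204 * 0.948 = 4933
Group 4: 2953 * 0.953 = 2814
Group 5: 16282 * 0.938 + 16880 * 0.458 = 15273 + 7731 = 23004
Net migration: Group 1 − 300 → 3233; Group 2 + 90 → 2929; Group 3 − 270 → 4663; Group 4 − 300 → 2514; Group 5 + 240 → 23244
Giving 3233 / 2929 / 4663 / 2514 / 23244.
After projecting period 3:
Births: 2514 * 0.217 = 546
Group 2: 3233 * 0.947 = 3062
Group 3: 2929 * 0.948 = 2777
Group 4: 4663 * 0.953 = 4444
Group 5: 2514 * 0.938 + 23244 * 0.458 = 2358 + 10646 = 13004
Net migration: Group 1 − 300 → 246; Group 2 + 90 → 3152; Group 3 − 270 → 2507; Group 4 − 300 → 4144; Group 5 + 240 → 13244
Giving 246 / 3152 / 2507 / 4144 / 13244.
Total after period 3: 246 + 3152 + 2507 + 4144 + 13244 = 23293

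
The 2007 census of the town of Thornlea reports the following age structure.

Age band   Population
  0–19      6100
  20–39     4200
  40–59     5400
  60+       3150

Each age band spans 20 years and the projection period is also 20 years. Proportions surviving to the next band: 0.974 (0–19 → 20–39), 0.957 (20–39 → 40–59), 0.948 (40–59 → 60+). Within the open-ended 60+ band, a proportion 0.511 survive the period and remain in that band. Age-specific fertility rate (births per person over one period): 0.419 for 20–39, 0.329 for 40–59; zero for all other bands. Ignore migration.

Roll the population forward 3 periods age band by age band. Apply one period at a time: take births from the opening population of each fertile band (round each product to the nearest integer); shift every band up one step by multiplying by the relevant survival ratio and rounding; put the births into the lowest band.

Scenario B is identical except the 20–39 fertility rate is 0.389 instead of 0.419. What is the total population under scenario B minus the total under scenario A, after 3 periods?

-442

Call the bands 1 to 4, youngest first.
Period 1:
Births: 4200 × 0.419 = 1760 ; 5400 × 0.329 = 1777 — total 3537
Band 2: 6100 × 0.974 = 5941
Band 3: 4200 × 0.957 = 4019
Band 4: 5400 × 0.948 + 3150 × 0.511 = 5119 + 1610 = 6729
→ [3537, 5941, 4019, 6729]
Period 2:
Births: 5941 × 0.419 = 2489 ; 4019 × 0.329 = 1322 — total 3811
Band 2: 3537 × 0.974 = 3445
Band 3: 5941 × 0.957 = 5686
Band 4: 4019 × 0.948 + 6729 × 0.511 = 3810 + 3439 = 7249
→ [3811, 3445, 5686, 7249]
Period 3:
Births: 3445 × 0.419 = 1443 ; 5686 × 0.329 = 1871 — total 3314
Band 2: 3811 × 0.974 = 3712
Band 3: 3445 × 0.957 = 3297
Band 4: 5686 × 0.948 + 7249 × 0.511 = 5390 + 3704 = 9094
→ [3314, 3712, 3297, 9094]
Scenario A total after 3 periods: 19417
Scenario B projection —
Period 1:
Births: 4200 × 0.389 = 1634 ; 5400 × 0.329 = 1777 — total 3411
Band 2: 6100 × 0.974 = 5941
Band 3: 4200 × 0.957 = 4019
Band 4: 5400 × 0.948 + 3150 × 0.511 = 5119 + 1610 = 6729
→ [3411, 5941, 4019, 6729]
Period 2:
Births: 5941 × 0.389 = 2311 ; 4019 × 0.329 = 1322 — total 3633
Band 2: 3411 × 0.974 = 3322
Band 3: 5941 × 0.957 = 5686
Band 4: 4019 × 0.948 + 6729 × 0.511 = 3810 + 3439 = 7249
→ [3633, 3322, 5686, 7249]
Period 3:
Births: 3322 × 0.389 = 1292 ; 5686 × 0.329 = 1871 — total 3163
Band 2: 3633 × 0.974 = 3539
Band 3: 3322 × 0.957 = 3179
Band 4: 5686 × 0.948 + 7249 × 0.511 = 5390 + 3704 = 9094
→ [3163, 3539, 3179, 9094]
Scenario B total after 3 periods: 18975
Difference B − A = 18975 − 19417 = -442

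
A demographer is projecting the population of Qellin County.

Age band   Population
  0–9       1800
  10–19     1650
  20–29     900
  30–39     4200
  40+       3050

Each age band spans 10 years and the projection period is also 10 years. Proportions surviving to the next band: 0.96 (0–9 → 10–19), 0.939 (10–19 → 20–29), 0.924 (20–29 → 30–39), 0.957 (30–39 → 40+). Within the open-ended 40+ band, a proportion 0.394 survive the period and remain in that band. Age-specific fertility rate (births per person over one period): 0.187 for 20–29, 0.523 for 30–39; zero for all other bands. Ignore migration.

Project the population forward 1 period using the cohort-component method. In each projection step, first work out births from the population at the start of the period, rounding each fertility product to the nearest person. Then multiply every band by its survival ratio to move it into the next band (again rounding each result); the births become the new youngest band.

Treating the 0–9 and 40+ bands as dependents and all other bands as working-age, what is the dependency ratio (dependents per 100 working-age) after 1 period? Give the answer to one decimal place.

Call the groups 1 to 5, youngest first.
Period 1.
Births: 900 × 0.187 = 168, 4200 × 0.523 = 2197 → total 2365
Group 2: 1800 × 0.96 = 1728
Group 3: 1650 × 0.939 = 1549
Group 4: 900 × 0.924 = 832
Group 5: 4200 × 0.957 + 3050 × 0.394 = 4019 + 1202 = 5221
Giving 2365 / 1728 / 1549 / 832 / 5221.
Dependents (band 0–9 + band 40+) = 2365 + 5221 = 7586; working-age = 4109; ratio = 7586/4109 × 100 = 184.6

184.6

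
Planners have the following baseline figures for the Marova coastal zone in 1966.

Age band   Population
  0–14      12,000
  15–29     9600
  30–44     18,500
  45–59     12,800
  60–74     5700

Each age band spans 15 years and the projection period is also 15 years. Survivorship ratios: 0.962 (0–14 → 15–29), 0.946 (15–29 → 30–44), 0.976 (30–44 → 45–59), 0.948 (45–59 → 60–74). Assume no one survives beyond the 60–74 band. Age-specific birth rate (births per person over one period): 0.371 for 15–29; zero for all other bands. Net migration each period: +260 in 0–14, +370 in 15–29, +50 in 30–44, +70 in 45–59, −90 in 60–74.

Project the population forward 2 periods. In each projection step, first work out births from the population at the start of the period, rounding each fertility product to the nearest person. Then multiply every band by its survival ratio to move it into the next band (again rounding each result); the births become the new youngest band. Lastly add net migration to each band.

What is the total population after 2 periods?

Numbering the bands 1..5 from youngest to oldest:
Period 1.
Births: 9600 * 0.371 = 3562
Band 2: 12000 * 0.962 = 11544
Band 3: 9600 * 0.946 = 9082
Band 4: 18500 * 0.976 = 18056
Band 5: 12800 * 0.948 = 12134
Net migration: Band 1 + 260 → 3822; Band 2 + 370 → 11914; Band 3 + 50 → 9132; Band 4 + 70 → 18126; Band 5 − 90 → 12044
End of period: [3822, 11914, 9132, 18126, 12044]
Period 2.
Births: 11914 * 0.371 = 4420
Band 2: 3822 * 0.962 = 3677
Band 3: 11914 * 0.946 = 11271
Band 4: 9132 * 0.976 = 8913
Band 5: 18126 * 0.948 = 17183
Net migration: Band 1 + 260 → 4680; Band 2 + 370 → 4047; Band 3 + 50 → 11321; Band 4 + 70 → 8983; Band 5 − 90 → 17093
End of period: [4680, 4047, 11321, 8983, 17093]
Total after period 2: 4680 + 4047 + 11321 + 8983 + 17093 = 46124

46124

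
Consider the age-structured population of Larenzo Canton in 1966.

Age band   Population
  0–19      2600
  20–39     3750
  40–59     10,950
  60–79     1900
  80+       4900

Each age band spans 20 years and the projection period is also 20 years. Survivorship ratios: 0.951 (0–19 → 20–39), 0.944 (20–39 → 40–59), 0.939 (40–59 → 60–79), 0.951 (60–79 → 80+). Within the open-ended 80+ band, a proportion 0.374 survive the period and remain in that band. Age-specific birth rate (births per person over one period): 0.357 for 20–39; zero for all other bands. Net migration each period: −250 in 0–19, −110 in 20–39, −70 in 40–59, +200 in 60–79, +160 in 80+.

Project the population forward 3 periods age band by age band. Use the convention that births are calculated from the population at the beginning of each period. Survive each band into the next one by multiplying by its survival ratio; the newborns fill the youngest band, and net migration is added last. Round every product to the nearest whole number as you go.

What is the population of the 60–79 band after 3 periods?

2229

After projecting period 1:
Births: 3750 × 0.357 = 1339
20–39: 2600 × 0.951 = 2473
40–59: 3750 × 0.944 = 3540
60–79: 10950 × 0.939 = 10282
80+: 1900 × 0.951 + 4900 × 0.374 = 1807 + 1833 = 3640
Net migration: 0–19 − 250 → 1089; 20–39 − 110 → 2363; 40–59 − 70 → 3470; 60–79 + 200 → 10482; 80+ + 160 → 3800
Population now: 0–19=1089, 20–39=2363, 40–59=3470, 60–79=10482, 80+=3800
After projecting period 2:
Births: 2363 × 0.357 = 844
20–39: 1089 × 0.951 = 1036
40–59: 2363 × 0.944 = 2231
60–79: 3470 × 0.939 = 3258
80+: 10482 × 0.951 + 3800 × 0.374 = 9968 + 1421 = 11389
Net migration: 0–19 − 250 → 594; 20–39 − 110 → 926; 40–59 − 70 → 2161; 60–79 + 200 → 3458; 80+ + 160 → 11549
Population now: 0–19=594, 20–39=926, 40–59=2161, 60–79=3458, 80+=11549
After projecting period 3:
Births: 926 × 0.357 = 331
20–39: 594 × 0.951 = 565
40–59: 926 × 0.944 = 874
60–79: 2161 × 0.939 = 2029
80+: 3458 × 0.951 + 11549 × 0.374 = 3289 + 4319 = 7608
Net migration: 0–19 − 250 → 81; 20–39 − 110 → 455; 40–59 − 70 → 804; 60–79 + 200 → 2229; 80+ + 160 → 7768
Population now: 0–19=81, 20–39=455, 40–59=804, 60–79=2229, 80+=7768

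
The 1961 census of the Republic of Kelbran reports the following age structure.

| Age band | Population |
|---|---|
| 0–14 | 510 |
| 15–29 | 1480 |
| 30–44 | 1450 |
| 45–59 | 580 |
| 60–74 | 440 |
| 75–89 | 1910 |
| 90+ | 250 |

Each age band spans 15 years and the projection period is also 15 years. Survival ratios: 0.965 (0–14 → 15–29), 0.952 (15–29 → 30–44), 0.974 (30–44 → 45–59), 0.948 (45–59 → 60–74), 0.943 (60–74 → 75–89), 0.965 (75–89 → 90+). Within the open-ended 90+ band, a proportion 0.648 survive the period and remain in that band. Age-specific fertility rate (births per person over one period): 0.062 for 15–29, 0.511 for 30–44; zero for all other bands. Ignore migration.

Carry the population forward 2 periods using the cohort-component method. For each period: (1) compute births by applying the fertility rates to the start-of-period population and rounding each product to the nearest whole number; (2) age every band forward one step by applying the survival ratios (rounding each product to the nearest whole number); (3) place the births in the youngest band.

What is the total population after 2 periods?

6952

(Groups numbered youngest = 1 to oldest = 7.)
Period 1.
Births: 1480 × 0.062 = 92, 1450 × 0.511 = 741 → total 833
Group 2: 510 × 0.965 = 492
Group 3: 1480 × 0.952 = 1409
Group 4: 1450 × 0.974 = 1412
Group 5: 580 × 0.948 = 550
Group 6: 440 × 0.943 = 415
Group 7: 1910 × 0.965 + 250 × 0.648 = 1843 + 162 = 2005
Population now: 0–14=833, 15–29=492, 30–44=1409, 45–59=1412, 60–74=550, 75–89=415, 90+=2005
Period 2.
Births: 492 × 0.062 = 31, 1409 × 0.511 = 720 → total 751
Group 2: 833 × 0.965 = 804
Group 3: 492 × 0.952 = 468
Group 4: 1409 × 0.974 = 1372
Group 5: 1412 × 0.948 = 1339
Group 6: 550 × 0.943 = 519
Group 7: 415 × 0.965 + 2005 × 0.648 = 400 + 1299 = 1699
Population now: 0–14=751, 15–29=804, 30–44=468, 45–59=1372, 60–74=1339, 75–89=519, 90+=1699
Total after period 2: 751 + 804 + 468 + 1372 + 1339 + 519 + 1699 = 6952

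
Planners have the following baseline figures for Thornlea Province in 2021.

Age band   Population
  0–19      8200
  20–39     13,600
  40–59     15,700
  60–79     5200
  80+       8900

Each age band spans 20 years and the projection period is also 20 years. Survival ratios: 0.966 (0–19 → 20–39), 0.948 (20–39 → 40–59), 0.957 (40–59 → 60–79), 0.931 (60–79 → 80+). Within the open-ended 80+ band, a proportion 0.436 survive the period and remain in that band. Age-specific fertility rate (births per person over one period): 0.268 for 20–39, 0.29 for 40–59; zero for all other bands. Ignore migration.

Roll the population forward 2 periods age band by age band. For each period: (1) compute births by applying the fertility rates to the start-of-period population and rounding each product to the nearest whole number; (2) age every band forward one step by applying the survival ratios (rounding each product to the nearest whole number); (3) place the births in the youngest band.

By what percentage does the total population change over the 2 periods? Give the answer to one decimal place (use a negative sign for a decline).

[period 1]
Births: 13600 * 0.268 = 3645 ; 15700 * 0.29 = 4553 → 8198
20–39: 8200 * 0.966 = 7921
40–59: 13600 * 0.948 = 12893
60–79: 15700 * 0.957 = 15025
80+: 5200 * 0.931 + 8900 * 0.436 = 4841 + 3880 = 8721
End of period: [8198, 7921, 12893, 15025, 8721]
[period 2]
Births: 7921 * 0.268 = 2123 ; 12893 * 0.29 = 3739 → 5862
20–39: 8198 * 0.966 = 7919
40–59: 7921 * 0.948 = 7509
60–79: 12893 * 0.957 = 12339
80+: 15025 * 0.931 + 8721 * 0.436 = 13988 + 3802 = 17790
End of period: [5862, 7919, 7509, 12339, 17790]
Total: 51600 → 51419; change = -181; percentage change = -0.4%

-0.4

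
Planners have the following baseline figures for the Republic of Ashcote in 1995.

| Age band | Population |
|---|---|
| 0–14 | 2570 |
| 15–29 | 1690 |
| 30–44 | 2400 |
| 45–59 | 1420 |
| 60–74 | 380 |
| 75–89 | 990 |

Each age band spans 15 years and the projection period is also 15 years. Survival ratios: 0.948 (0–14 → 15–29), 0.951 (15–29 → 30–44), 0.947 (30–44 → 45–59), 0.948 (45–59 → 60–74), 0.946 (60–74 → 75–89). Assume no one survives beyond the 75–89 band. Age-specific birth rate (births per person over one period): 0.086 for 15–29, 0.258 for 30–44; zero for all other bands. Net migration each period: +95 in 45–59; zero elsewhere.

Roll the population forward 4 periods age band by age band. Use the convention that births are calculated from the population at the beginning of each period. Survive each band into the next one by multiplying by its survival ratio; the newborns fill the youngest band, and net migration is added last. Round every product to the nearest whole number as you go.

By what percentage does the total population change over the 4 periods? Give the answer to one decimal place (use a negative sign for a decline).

Period 1:
Births: 1690 × 0.086 = 145 ; 2400 × 0.258 = 619 ⇒ total 764
15–29: 2570 × 0.948 = 2436
30–44: 1690 × 0.951 = 1607
45–59: 2400 × 0.947 = 2273
60–74: 1420 × 0.948 = 1346
75–89: 380 × 0.946 = 359
Net migration: 45–59 + 95 → 2368
Giving 764 / 2436 / 1607 / 2368 / 1346 / 359.
Period 2:
Births: 2436 × 0.086 = 209 ; 1607 × 0.258 = 415 ⇒ total 624
15–29: 764 × 0.948 = 724
30–44: 2436 × 0.951 = 2317
45–59: 1607 × 0.947 = 1522
60–74: 2368 × 0.948 = 2245
75–89: 1346 × 0.946 = 1273
Net migration: 45–59 + 95 → 1617
Giving 624 / 724 / 2317 / 1617 / 2245 / 1273.
Period 3:
Births: 724 × 0.086 = 62 ; 2317 × 0.258 = 598 ⇒ total 660
15–29: 624 × 0.948 = 592
30–44: 724 × 0.951 = 689
45–59: 2317 × 0.947 = 2194
60–74: 1617 × 0.948 = 1533
75–89: 2245 × 0.946 = 2124
Net migration: 45–59 + 95 → 2289
Giving 660 / 592 / 689 / 2289 / 1533 / 2124.
Period 4:
Births: 592 × 0.086 = 51 ; 689 × 0.258 = 178 ⇒ total 229
15–29: 660 × 0.948 = 626
30–44: 592 × 0.951 = 563
45–59: 689 × 0.947 = 652
60–74: 2289 × 0.948 = 2170
75–89: 1533 × 0.946 = 1450
Net migration: 45–59 + 95 → 747
Giving 229 / 626 / 563 / 747 / 2170 / 1450.
Total: 9450 → 5785; change = -3665; percentage change = -38.8%

-38.8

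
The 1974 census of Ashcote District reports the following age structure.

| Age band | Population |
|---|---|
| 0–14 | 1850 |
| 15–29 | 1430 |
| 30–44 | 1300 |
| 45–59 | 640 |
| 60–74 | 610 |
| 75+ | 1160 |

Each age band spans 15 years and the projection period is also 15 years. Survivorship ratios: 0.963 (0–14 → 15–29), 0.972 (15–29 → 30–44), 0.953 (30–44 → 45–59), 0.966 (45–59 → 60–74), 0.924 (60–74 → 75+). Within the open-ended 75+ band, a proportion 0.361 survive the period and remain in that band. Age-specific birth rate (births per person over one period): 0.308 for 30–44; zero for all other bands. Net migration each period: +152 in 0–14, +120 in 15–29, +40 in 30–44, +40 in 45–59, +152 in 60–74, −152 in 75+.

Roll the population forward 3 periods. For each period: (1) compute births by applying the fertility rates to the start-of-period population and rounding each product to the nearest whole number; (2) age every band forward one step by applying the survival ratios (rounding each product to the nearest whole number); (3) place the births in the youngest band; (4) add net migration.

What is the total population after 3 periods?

— Period 1 —
Births: 1300 * 0.308 = 400
15–29: 1850 * 0.963 = 1782
30–44: 1430 * 0.972 = 1390
45–59: 1300 * 0.953 = 1239
60–74: 640 * 0.966 = 618
75+: 610 * 0.924 + 1160 * 0.361 = 564 + 419 = 983
Net migration: 0–14 + 152 → 552; 15–29 + 120 → 1902; 30–44 + 40 → 1430; 45–59 + 40 → 1279; 60–74 + 152 → 770; 75+ − 152 → 831
Population now: 0–14=552, 15–29=1902, 30–44=1430, 45–59=1279, 60–74=770, 75+=831
— Period 2 —
Births: 1430 * 0.308 = 440
15–29: 552 * 0.963 = 532
30–44: 1902 * 0.972 = 1849
45–59: 1430 * 0.953 = 1363
60–74: 1279 * 0.966 = 1236
75+: 770 * 0.924 + 831 * 0.361 = 711 + 300 = 1011
Net migration: 0–14 + 152 → 592; 15–29 + 120 → 652; 30–44 + 40 → 1889; 45–59 + 40 → 1403; 60–74 + 152 → 1388; 75+ − 152 → 859
Population now: 0–14=592, 15–29=652, 30–44=1889, 45–59=1403, 60–74=1388, 75+=859
— Period 3 —
Births: 1889 * 0.308 = 582
15–29: 592 * 0.963 = 570
30–44: 652 * 0.972 = 634
45–59: 1889 * 0.953 = 1800
60–74: 1403 * 0.966 = 1355
75+: 1388 * 0.924 + 859 * 0.361 = 1283 + 310 = 1593
Net migration: 0–14 + 152 → 734; 15–29 + 120 → 690; 30–44 + 40 → 674; 45–59 + 40 → 1840; 60–74 + 152 → 1507; 75+ − 152 → 1441
Population now: 0–14=734, 15–29=690, 30–44=674, 45–59=1840, 60–74=1507, 75+=1441
Total after period 3: 734 + 690 + 674 + 1840 + 1507 + 1441 = 6886

6886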